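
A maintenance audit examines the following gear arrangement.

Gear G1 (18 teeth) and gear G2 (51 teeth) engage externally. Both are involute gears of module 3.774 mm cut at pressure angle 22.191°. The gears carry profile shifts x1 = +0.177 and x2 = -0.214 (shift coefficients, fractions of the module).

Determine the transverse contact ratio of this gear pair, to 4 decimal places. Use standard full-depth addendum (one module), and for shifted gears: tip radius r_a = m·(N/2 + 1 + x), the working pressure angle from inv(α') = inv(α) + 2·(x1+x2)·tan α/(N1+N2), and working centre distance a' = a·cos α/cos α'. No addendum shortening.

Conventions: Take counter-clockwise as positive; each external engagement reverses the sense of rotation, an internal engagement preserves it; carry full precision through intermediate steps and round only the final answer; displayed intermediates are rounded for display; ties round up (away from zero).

single-mesh involute tooth geometry (18T engaging 51T at module 3.774)
base radii: r_b1 = 31.450136, r_b2 = 89.108718
tip radii: r_a1 = 38.407998, r_a2 = 99.203364
inv(α') = inv(22.191°) + 2·(+0.177-0.214)·tan α/(18+51) = 0.02016573  ⇒  α' = 22.03921°
a' = a·cos α / cos α' = 130.2030·cos 22.191°/cos 22.03921° = 130.062908
action lengths: √(r_a1²−r_b1²) = 22.046843, √(r_a2²−r_b2²) = 43.599814
base pitch p_b = π·m·cos α = 10.978168
CR = (22.046843 + 43.599814 − 130.062908·sin 22.03921°)/10.978168 = 1.534109
contact ratio ≈ 1.5341

1.5341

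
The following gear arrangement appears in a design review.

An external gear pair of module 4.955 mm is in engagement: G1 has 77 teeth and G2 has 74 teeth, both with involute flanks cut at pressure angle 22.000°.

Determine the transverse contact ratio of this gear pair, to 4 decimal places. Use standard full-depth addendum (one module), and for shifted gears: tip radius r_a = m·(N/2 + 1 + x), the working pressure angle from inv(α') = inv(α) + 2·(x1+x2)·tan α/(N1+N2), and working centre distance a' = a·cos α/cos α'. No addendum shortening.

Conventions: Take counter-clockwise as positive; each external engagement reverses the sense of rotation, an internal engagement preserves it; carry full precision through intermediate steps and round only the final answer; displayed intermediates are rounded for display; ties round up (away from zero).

1.7071

recognized (one external pair, fixed centres): single-mesh tooth geometry, m = 4.955, N1 = 77, N2 = 74
base radii: r_b1 = 176.876546, r_b2 = 169.985252
tip radii: r_a1 = 195.722500, r_a2 = 188.290000
no profile shift: α' = α, a' = a
action lengths: √(r_a1²−r_b1²) = 83.797282, √(r_a2²−r_b2²) = 80.982333
base pitch p_b = π·m·cos α = 14.433092
CR = (83.797282 + 80.982333 − 374.102500·sin 22.00000°)/14.433092 = 1.707074
contact ratio ≈ 1.7071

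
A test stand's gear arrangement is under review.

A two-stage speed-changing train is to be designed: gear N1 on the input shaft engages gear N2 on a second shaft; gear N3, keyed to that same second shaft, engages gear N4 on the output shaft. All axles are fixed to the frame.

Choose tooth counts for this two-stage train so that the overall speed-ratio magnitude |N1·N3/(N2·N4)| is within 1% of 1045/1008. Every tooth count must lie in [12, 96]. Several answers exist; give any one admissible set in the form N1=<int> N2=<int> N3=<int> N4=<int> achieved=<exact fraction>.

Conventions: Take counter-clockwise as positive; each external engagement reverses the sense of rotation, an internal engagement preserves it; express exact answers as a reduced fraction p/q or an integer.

N1=19 N2=12 N3=55 N4=84 achieved=1045/1008

topology: fixed-axis compound train — 2 stages, target 1045/1008
target = 1045/1008 in lowest terms: an exact hit needs N1·N3 = k·1045 and N2·N4 = k·1008 for one integer k, every count in [12, 96]; additionally prefer no 1:1 stage (N1 ≠ N2, N3 ≠ N4)
k = 1: N1·N3 = 1045 = 19·55, N2·N4 = 1008 = 12·84
achieved = 19·55/(12·84) = 1045/1008; |achieved − target| = 0 ≤ 209/20160 ✓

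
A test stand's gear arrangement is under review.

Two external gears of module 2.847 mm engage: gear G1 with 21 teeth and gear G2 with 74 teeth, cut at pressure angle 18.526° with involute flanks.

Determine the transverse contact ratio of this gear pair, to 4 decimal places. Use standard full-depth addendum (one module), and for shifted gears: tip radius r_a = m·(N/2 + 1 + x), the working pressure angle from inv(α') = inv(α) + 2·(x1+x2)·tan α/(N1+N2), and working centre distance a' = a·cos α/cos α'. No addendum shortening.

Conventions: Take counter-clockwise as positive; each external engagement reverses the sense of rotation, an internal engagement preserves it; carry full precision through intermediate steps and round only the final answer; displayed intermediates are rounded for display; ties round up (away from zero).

recognized (one external pair, fixed centres): single-mesh tooth geometry, m = 2.847, N1 = 21, N2 = 74
base radii: r_b1 = 28.344406, r_b2 = 99.880288
tip radii: r_a1 = 32.740500, r_a2 = 108.186000
no profile shift: α' = α, a' = a
action lengths: √(r_a1²−r_b1²) = 16.387037, √(r_a2²−r_b2²) = 41.570888
base pitch p_b = π·m·cos α = 8.480626
CR = (16.387037 + 41.570888 − 135.232500·sin 18.52600°)/8.480626 = 1.767538
contact ratio ≈ 1.7675

1.7675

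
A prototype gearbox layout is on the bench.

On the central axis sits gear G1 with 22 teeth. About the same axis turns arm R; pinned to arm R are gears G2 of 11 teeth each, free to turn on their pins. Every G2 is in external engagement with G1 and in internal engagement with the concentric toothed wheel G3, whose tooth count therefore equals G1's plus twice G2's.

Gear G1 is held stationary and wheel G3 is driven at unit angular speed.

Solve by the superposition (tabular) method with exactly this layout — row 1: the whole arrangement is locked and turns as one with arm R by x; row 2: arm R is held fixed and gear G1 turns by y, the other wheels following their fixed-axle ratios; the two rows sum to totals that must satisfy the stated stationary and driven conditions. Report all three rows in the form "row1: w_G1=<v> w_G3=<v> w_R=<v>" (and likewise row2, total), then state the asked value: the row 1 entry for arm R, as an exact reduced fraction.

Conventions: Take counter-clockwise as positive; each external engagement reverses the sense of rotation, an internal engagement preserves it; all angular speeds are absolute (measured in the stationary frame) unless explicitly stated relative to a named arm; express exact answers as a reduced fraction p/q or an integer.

recognized (axles ride arm R): planetary set, 22/11/44 teeth
row 1 (train locked, turned with arm): all members turn x
superposition row 2 [arm held]: sun y, ring −(22/44)·y, arm 0
boundary: total ω_sun = x + y = 0 and total ω_ring = x − (22/44)·y = 1  ⇒  y = -2/3, x = 2/3
row 2 ring = −(22/44)·(-2/3) = 1/3
totals (row 1 + row 2): sun 2/3 + (-2/3) = 0, ring 2/3 + 1/3 = 1, arm 2/3 + 0 = 2/3
asked cell (row1, arm) = 2/3

row1: w_G1=2/3 w_G3=2/3 w_R=2/3
row2: w_G1=-2/3 w_G3=1/3 w_R=0
total: w_G1=0 w_G3=1 w_R=2/3
asked value: 2/3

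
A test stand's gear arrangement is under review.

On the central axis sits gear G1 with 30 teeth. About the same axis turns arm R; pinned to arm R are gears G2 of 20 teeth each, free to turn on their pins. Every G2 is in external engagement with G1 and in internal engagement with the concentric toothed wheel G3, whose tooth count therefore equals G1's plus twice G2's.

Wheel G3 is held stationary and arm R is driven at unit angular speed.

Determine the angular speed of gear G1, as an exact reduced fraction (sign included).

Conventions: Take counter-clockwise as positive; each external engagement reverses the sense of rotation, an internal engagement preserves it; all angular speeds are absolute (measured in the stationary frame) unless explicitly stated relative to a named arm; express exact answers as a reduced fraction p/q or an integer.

10/3

class = planetary set [G3 = 30+2·20 = 70; Willis about the carrier]
ring teeth: 30 + 2·20 = 70
30(ω_sun−ω_arm) = −70(ω_ring−ω_arm),  ω_ring = 0, ω_arm = 1
ω_sun = 1 − (70/30)(0−1) = 10/3
exact speed ratio = 10/3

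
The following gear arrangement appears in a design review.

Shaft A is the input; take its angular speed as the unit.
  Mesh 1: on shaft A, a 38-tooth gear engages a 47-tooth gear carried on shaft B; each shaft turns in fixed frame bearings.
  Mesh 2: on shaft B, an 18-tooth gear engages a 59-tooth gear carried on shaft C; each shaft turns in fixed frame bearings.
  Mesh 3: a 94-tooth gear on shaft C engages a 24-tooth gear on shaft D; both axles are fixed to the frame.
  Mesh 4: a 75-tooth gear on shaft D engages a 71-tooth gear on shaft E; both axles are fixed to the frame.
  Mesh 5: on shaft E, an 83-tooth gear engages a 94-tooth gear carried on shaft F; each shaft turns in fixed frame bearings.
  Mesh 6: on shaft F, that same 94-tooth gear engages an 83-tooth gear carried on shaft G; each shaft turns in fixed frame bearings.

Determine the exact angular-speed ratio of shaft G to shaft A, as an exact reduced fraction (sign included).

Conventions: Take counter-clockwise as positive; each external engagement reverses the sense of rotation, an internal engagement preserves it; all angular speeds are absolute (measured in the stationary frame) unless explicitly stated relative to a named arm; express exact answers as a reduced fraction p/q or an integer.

4275/4189

class = fixed-axis compound train [6 meshes; 6 ratios multiply, 6 sense flips]
mesh 1 [38T→47T]: running ratio 38/47, sense −
mesh 2 [18T→59T]: running ratio 684/2773, sense +
mesh 3 [94T→24T]: running ratio 57/59, sense −
mesh 4 [75T→71T]: running ratio 4275/4189, sense +
mesh 5 [83T→94T]: running ratio 354825/393766, sense −
mesh 6 [94T→83T]: running ratio 4275/4189, sense +
ω_out/ω_in = 4275/4189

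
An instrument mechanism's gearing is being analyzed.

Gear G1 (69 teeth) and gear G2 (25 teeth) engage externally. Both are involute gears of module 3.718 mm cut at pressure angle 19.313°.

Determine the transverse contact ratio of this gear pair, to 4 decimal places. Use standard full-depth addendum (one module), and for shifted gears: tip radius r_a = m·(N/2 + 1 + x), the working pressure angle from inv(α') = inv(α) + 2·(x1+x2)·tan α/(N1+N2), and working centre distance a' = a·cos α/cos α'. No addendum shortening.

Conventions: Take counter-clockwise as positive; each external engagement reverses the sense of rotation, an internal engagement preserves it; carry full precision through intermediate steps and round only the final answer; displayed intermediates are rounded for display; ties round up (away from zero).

class = single-mesh tooth geometry [involute pair 69T × 25T, m = 3.718]
base radii: r_b1 = 121.052670, r_b2 = 43.859663
tip radii: r_a1 = 131.989000, r_a2 = 50.193000
no profile shift: α' = α, a' = a
action lengths: √(r_a1²−r_b1²) = 52.605583, √(r_a2²−r_b2²) = 24.406295
base pitch p_b = π·m·cos α = 11.023136
CR = (52.605583 + 24.406295 − 174.746000·sin 19.31300°)/11.023136 = 1.743459
contact ratio ≈ 1.7435

1.7435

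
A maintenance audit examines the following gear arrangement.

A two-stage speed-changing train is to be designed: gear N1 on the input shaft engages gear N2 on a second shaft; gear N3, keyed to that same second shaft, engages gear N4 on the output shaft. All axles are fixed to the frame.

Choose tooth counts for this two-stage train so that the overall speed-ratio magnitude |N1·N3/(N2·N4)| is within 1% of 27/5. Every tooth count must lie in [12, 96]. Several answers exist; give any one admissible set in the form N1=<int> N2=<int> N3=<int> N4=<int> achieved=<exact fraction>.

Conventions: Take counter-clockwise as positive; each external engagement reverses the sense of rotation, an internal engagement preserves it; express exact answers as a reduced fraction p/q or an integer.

design class (target 27/5): fixed-axis compound train
target = 27/5 in lowest terms: an exact hit needs N1·N3 = k·27 and N2·N4 = k·5 for one integer k, every count in [12, 96]; additionally prefer no 1:1 stage (N1 ≠ N2, N3 ≠ N4)
k = 1…35: no 1:1-free in-range split of k·27 and k·5 into factor pairs; take k = 36
k = 36: N1·N3 = 972 = 12·81, N2·N4 = 180 = 15·12
achieved = 12·81/(15·12) = 27/5; |achieved − target| = 0 ≤ 27/500 ✓

N1=12 N2=15 N3=81 N4=12 achieved=27/5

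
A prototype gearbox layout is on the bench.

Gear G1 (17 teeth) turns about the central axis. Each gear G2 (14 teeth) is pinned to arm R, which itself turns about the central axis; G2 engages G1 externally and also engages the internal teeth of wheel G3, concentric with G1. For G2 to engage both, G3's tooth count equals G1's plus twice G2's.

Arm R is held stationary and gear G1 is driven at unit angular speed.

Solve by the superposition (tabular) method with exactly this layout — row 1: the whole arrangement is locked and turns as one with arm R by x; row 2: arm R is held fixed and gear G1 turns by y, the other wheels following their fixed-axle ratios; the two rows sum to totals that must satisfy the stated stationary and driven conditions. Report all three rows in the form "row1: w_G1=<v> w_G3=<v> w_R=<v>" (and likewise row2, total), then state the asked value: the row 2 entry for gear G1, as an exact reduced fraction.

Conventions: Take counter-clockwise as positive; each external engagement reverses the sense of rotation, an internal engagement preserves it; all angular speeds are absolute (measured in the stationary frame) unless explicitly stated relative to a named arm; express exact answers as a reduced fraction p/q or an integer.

row1: w_G1=0 w_G3=0 w_R=0
row2: w_G1=1 w_G3=-17/45 w_R=0
total: w_G1=1 w_G3=-17/45 w_R=0
asked value: 1

recognized (axles ride arm R): planetary set, 17/14/45 teeth
row 1: whole set turns with the arm by x
superposition row 2 [arm held]: sun y, ring −(17/45)·y, arm 0
boundary: total ω_arm = x = 0 and total ω_sun = x + y = 1  ⇒  y = 1, x = 0
row 2 ring = −(17/45)·1 = -17/45
totals (row 1 + row 2): sun 0 + 1 = 1, ring 0 + (-17/45) = -17/45, arm 0 + 0 = 0
asked cell (row2, sun) = 1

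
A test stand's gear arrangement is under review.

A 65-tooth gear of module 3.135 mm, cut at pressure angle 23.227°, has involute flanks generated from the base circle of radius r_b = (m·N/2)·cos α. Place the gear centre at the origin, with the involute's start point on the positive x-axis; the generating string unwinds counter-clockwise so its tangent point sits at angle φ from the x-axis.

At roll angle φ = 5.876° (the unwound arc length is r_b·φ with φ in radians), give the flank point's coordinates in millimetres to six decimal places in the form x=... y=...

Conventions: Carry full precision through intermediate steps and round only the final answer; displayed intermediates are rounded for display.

x=94.120564 y=0.033629

single-mesh involute tooth geometry (65T wheel at module 3.135)
pitch radius r_p = m·N/2 = 3.135·65/2 = 101.887500
base radius r_b = r_p·cos α = 101.887500·cos 23.227° = 93.629477
roll angle φ = 5.876° = 0.10255555 rad
x = r_b·(cos φ + φ·sin φ) = 94.120564
y = r_b·(sin φ − φ·cos φ) = 0.033629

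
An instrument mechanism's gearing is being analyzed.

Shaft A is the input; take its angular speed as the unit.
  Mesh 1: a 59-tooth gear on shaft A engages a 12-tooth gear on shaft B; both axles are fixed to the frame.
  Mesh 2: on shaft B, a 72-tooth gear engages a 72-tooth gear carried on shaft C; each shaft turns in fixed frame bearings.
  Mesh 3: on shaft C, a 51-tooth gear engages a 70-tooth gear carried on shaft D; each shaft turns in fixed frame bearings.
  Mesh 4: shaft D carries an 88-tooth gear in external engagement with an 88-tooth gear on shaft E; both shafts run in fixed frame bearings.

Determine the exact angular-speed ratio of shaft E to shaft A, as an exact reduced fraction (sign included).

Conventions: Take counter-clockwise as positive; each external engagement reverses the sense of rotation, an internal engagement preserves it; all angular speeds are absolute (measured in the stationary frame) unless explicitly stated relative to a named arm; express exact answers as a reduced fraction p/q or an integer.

1003/280

class = fixed-axis compound train [4 meshes; 4 ratios multiply, 4 sense flips]
mesh 1 [59T→12T]: running ratio 59/12, sense −
mesh 2 [72T→72T]: running ratio 59/12, sense +
mesh 3 [51T→70T]: running ratio 1003/280, sense −
mesh 4 [88T→88T]: running ratio 1003/280, sense +
ω_out/ω_in = 1003/280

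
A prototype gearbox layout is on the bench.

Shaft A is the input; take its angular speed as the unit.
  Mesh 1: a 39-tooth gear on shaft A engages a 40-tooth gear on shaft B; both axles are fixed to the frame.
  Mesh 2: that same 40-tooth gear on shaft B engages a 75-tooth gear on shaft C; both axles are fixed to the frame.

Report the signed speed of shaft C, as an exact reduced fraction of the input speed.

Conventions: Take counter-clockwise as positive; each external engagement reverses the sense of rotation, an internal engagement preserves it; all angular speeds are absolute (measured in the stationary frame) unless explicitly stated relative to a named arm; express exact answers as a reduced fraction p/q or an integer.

13/25

2-mesh fixed-axis compound train (all bearings frame-fixed)
mesh 1 [39T→40T]: |ω|/ω_in = 1×39/40 = 39/40, sense flips to −
mesh 2 [40T→75T]: |ω|/ω_in = (39/40)×40/75 = 13/25, sense flips to +
signed output speed (× input speed) = 13/25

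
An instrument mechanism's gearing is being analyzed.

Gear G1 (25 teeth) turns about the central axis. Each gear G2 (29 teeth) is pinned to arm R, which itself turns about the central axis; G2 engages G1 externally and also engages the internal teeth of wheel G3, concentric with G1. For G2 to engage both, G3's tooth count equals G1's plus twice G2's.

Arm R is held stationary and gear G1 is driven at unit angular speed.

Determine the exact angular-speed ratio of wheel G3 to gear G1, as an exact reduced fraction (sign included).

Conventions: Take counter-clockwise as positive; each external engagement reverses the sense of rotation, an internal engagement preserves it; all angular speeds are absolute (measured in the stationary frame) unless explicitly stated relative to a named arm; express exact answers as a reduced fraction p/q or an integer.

-25/83

planetary set (25T centre, 29T on arm, 83T internal) — Willis relation
ring teeth: 25 + 2·29 = 83
25(ω_sun−ω_arm) = −83(ω_ring−ω_arm),  ω_arm = 0, ω_sun = 1
ω_ring = 0 − (25/83)(1−0) = -25/83
ω_out/ω_in = -25/83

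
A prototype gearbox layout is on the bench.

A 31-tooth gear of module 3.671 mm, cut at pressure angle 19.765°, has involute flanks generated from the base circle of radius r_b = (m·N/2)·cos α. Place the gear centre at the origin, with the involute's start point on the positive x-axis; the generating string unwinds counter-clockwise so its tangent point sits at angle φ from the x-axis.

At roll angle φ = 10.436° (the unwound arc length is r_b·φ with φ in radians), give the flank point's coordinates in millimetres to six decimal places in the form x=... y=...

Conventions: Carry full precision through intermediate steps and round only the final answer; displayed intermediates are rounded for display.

x=54.429254 y=0.107502

class = single-mesh tooth geometry [base-circle involute, m = 3.671, 31T]
pitch radius r_p = m·N/2 = 3.671·31/2 = 56.900500
base radius r_b = r_p·cos α = 56.900500·cos 19.765° = 53.548350
roll angle φ = 10.436° = 0.18214256 rad
x = r_b·(cos φ + φ·sin φ) = 54.429254
y = r_b·(sin φ − φ·cos φ) = 0.107502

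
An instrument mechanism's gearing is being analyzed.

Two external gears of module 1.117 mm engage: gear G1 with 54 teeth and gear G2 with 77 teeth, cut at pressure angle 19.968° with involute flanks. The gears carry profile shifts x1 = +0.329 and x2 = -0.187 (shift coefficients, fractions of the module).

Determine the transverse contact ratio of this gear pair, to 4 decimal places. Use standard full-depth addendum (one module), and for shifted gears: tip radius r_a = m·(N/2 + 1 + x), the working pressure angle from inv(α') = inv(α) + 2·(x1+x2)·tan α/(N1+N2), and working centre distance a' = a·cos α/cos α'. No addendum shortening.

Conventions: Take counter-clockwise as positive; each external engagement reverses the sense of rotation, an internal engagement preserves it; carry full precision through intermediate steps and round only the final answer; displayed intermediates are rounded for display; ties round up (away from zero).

recognized (one external pair, fixed centres): single-mesh tooth geometry, m = 1.117, N1 = 54, N2 = 77
base radii: r_b1 = 28.345946, r_b2 = 40.419220
tip radii: r_a1 = 31.643493, r_a2 = 43.912621
inv(α') = inv(19.968°) + 2·(+0.329-0.187)·tan α/(54+77) = 0.01561822  ⇒  α' = 20.30369°
a' = a·cos α / cos α' = 73.1635·cos 19.968°/cos 20.30369° = 73.320842
action lengths: √(r_a1²−r_b1²) = 14.064778, √(r_a2²−r_b2²) = 17.164060
base pitch p_b = π·m·cos α = 3.298201
CR = (14.064778 + 17.164060 − 73.320842·sin 20.30369°)/3.298201 = 1.754529
contact ratio ≈ 1.7545

1.7545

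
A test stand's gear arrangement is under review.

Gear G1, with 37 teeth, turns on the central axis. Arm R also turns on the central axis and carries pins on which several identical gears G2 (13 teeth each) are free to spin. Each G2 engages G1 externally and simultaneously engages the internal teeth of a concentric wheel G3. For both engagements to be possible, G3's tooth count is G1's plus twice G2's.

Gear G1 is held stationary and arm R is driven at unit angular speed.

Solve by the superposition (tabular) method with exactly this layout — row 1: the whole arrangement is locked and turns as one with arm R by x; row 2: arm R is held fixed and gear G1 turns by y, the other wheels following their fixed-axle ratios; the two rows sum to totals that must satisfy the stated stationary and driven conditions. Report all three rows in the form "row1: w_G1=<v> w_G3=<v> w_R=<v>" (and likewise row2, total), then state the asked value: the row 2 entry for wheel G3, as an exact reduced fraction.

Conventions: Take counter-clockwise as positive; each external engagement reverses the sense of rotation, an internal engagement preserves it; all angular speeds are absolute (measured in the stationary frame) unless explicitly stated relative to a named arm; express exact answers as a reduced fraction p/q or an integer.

row1: w_G1=1 w_G3=1 w_R=1
row2: w_G1=-1 w_G3=37/63 w_R=0
total: w_G1=0 w_G3=100/63 w_R=1
asked value: 37/63

planetary set (37T centre, 13T on arm, 63T internal) — Willis relation
row 1 — lock + rotate with arm: ω_sun = ω_ring = ω_arm = x
row 2 — arm fixed, fixed-axis ratios: sun y, ring −(37/63)·y, arm 0
boundary: total ω_sun = x + y = 0 and total ω_arm = x = 1  ⇒  y = -1, x = 1
row 2 ring = −(37/63)·(-1) = 37/63
totals (row 1 + row 2): sun 1 + (-1) = 0, ring 1 + 37/63 = 100/63, arm 1 + 0 = 1
asked cell (row2, ring) = 37/63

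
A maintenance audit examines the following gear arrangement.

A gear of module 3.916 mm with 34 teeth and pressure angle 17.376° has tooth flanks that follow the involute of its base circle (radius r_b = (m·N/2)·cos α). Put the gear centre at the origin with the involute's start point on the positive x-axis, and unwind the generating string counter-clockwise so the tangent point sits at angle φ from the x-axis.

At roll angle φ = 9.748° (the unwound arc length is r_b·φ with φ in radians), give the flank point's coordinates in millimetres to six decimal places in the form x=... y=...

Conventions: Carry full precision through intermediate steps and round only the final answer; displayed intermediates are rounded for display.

x=64.446899 y=0.103993

single-mesh involute tooth geometry (34T wheel at module 3.916)
pitch radius r_p = m·N/2 = 3.916·34/2 = 66.572000
base radius r_b = r_p·cos α = 66.572000·cos 17.376° = 63.534021
roll angle φ = 9.748° = 0.17013470 rad
x = r_b·(cos φ + φ·sin φ) = 64.446899
y = r_b·(sin φ − φ·cos φ) = 0.103993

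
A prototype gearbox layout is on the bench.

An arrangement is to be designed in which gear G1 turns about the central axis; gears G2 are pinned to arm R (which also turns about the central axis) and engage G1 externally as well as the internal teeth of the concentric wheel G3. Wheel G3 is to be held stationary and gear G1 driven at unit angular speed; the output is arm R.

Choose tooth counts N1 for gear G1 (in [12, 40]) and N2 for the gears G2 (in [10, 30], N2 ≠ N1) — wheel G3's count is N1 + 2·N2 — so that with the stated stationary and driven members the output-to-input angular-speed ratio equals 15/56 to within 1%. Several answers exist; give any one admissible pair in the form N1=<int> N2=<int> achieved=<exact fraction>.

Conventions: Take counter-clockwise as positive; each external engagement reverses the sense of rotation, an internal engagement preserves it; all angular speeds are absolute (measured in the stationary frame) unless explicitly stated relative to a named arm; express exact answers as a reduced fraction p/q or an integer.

design class (target 15/56): planetary set
Willis with ω_ring = 0: ω_arm/ω_sun = N1/(N1+N3); set equal to 15/56  ⇒  N3/N1 = 1/(15/56) − 1 = 41/15
N3 = N1 + 2·N2  ⇒  N2/N1 = (N3/N1 − 1)/2 = (41/15 − 1)/2 = 13/15
smallest multiple with N1 ≥ 12 and N2 ≥ 10: k = 1  ⇒  N1 = 1·15 = 15, N2 = 1·13 = 13 (N1 ≤ 40, N2 ≤ 30, N2 ≠ N1 ✓), N3 = 15 + 2·13 = 41
check: N1/(N1+N3) with N1 = 15, N3 = 41 gives 15/56; |achieved − target| = 0 ≤ 3/1120 ✓

N1=15 N2=13 achieved=15/56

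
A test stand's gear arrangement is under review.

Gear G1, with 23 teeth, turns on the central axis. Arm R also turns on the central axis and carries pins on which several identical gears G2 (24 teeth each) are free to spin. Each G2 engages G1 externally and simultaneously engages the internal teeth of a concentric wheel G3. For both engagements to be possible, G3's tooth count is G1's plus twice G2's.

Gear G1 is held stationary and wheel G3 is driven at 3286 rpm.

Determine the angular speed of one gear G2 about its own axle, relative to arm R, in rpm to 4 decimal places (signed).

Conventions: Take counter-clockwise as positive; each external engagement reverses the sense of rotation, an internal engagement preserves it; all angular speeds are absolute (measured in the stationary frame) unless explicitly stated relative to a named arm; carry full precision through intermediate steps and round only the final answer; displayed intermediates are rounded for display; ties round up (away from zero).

+2378.5629 rpm

class = planetary set [G3 = 23+2·24 = 71; Willis about the carrier]
normalise by the input: solve with ω_ring = 1, then scale by 3286 rpm
ring teeth: 23 + 2·24 = 71
23(ω_sun−ω_arm) = −71(ω_ring−ω_arm),  ω_sun = 0, ω_ring = 1
23(0−ω_arm) = −71(1−ω_arm)  ⇒  94·ω_arm = 71  ⇒  ω_arm = 71/94
sun–planet mesh: 23·(0−71/94) = −24·(ω_p−ω_arm)  ⇒  ω_p−ω_arm = 1633/2256
scale: ω_p−ω_arm = 1633/2256 × 3286 rpm = +2378.5629 rpm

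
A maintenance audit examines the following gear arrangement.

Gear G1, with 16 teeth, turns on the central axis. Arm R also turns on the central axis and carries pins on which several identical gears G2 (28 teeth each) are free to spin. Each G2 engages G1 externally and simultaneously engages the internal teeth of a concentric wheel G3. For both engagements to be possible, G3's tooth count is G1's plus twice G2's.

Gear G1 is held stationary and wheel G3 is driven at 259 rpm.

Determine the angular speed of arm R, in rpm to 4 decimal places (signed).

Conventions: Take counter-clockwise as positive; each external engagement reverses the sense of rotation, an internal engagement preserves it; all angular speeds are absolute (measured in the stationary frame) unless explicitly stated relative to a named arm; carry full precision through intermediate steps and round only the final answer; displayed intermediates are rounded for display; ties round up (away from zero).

+211.9091 rpm

recognized (axles ride arm R): planetary set, 16/28/72 teeth
normalise by the input: solve with ω_ring = 1, then scale by 259 rpm
ring teeth: 16 + 2·28 = 72
16(ω_sun−ω_arm) = −72(ω_ring−ω_arm),  ω_sun = 0, ω_ring = 1
16(0−ω_arm) = −72(1−ω_arm)  ⇒  88·ω_arm = 72  ⇒  ω_arm = 9/11
scale: ω_arm = 9/11 × 259 rpm = +211.9091 rpm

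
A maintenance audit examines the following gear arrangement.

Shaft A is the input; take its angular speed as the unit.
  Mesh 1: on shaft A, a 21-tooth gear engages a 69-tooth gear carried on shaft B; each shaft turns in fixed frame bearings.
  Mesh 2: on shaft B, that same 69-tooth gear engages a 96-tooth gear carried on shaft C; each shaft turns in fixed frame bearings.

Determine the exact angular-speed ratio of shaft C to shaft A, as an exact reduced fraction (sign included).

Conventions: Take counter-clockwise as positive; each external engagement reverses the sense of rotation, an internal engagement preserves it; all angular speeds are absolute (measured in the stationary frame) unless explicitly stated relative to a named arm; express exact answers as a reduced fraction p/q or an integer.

7/32

class = fixed-axis compound train [2 meshes; 2 ratios multiply, 2 sense flips]
mesh 1 [21T→69T]: running ratio 7/23, sense −
mesh 2 [69T→96T]: running ratio 7/32, sense +
ω_out/ω_in = 7/32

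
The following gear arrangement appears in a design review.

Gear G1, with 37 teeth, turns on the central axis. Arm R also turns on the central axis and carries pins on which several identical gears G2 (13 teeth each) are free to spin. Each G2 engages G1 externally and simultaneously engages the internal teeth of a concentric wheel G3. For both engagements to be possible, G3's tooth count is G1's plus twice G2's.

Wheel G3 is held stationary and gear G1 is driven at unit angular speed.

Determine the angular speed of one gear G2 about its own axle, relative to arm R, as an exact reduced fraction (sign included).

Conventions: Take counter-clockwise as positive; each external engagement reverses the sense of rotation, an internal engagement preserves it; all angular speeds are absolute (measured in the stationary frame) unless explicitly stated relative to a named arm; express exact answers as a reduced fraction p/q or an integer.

-2331/1300

planetary set (37T centre, 13T on arm, 63T internal) — Willis relation
ring teeth: 37 + 2·13 = 63
37(ω_sun−ω_arm) = −63(ω_ring−ω_arm),  ω_ring = 0, ω_sun = 1
37(1−ω_arm) = −63(0−ω_arm)  ⇒  100·ω_arm = 37  ⇒  ω_arm = 37/100
sun–planet mesh: 37·(1−37/100) = −13·(ω_p−ω_arm)  ⇒  ω_p−ω_arm = -2331/1300
exact speed ratio = -2331/1300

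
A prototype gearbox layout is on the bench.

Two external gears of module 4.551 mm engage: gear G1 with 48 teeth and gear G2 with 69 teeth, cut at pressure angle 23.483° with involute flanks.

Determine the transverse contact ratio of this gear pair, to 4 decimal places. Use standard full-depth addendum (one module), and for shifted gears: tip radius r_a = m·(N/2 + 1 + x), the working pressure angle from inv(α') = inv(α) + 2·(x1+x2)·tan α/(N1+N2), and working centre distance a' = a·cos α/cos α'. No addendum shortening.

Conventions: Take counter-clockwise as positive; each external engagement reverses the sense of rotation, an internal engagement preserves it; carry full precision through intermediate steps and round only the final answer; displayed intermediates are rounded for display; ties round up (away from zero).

1.6082

single-mesh involute tooth geometry (48T engaging 69T at module 4.551)
base radii: r_b1 = 100.177888, r_b2 = 144.005713
tip radii: r_a1 = 113.775000, r_a2 = 161.560500
no profile shift: α' = α, a' = a
action lengths: √(r_a1²−r_b1²) = 53.936458, √(r_a2²−r_b2²) = 73.240355
base pitch p_b = π·m·cos α = 13.113255
CR = (53.936458 + 73.240355 − 266.233500·sin 23.48300°)/13.113255 = 1.608212
contact ratio ≈ 1.6082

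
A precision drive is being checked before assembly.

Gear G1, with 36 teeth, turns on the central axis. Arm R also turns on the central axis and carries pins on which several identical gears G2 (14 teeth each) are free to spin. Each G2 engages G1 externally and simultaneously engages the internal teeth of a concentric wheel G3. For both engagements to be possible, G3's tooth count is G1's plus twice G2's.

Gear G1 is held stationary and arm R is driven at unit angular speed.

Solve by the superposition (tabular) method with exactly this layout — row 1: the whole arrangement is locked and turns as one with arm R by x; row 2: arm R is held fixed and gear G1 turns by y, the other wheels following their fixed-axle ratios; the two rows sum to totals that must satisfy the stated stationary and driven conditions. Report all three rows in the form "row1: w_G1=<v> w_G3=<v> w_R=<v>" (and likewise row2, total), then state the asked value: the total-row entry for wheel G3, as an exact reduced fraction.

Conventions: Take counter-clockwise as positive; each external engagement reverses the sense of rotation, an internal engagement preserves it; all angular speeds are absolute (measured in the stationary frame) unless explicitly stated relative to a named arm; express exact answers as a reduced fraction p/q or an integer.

row1: w_G1=1 w_G3=1 w_R=1
row2: w_G1=-1 w_G3=9/16 w_R=0
total: w_G1=0 w_G3=25/16 w_R=1
asked value: 25/16

topology: planetary set — G1 36T / G2 14T / G3 64T, arm = carrier (Willis)
row 1 (train locked, turned with arm): all members turn x
superposition row 2 [arm held]: sun y, ring −(36/64)·y, arm 0
boundary: total ω_sun = x + y = 0 and total ω_arm = x = 1  ⇒  y = -1, x = 1
row 2 ring = −(36/64)·(-1) = 9/16
totals (row 1 + row 2): sun 1 + (-1) = 0, ring 1 + 9/16 = 25/16, arm 1 + 0 = 1
asked cell (total, ring) = 25/16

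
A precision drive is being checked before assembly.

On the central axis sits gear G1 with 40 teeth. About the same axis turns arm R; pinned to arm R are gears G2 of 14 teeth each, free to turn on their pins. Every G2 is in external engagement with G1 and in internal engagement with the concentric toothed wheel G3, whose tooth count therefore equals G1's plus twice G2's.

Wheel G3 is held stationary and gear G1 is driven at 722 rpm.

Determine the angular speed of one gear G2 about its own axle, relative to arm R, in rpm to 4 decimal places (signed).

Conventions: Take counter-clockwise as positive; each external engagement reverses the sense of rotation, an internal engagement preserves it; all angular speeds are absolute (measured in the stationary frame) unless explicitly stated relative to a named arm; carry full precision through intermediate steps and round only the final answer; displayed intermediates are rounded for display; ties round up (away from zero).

recognized (axles ride arm R): planetary set, 40/14/68 teeth
normalise by the input: solve with ω_sun = 1, then scale by 722 rpm
ring teeth: 40 + 2·14 = 68
40(ω_sun−ω_arm) = −68(ω_ring−ω_arm),  ω_ring = 0, ω_sun = 1
40(1−ω_arm) = −68(0−ω_arm)  ⇒  108·ω_arm = 40  ⇒  ω_arm = 10/27
sun–planet mesh: 40·(1−10/27) = −14·(ω_p−ω_arm)  ⇒  ω_p−ω_arm = -340/189
scale: ω_p−ω_arm = -340/189 × 722 rpm = -1298.8360 rpm

-1298.8360 rpm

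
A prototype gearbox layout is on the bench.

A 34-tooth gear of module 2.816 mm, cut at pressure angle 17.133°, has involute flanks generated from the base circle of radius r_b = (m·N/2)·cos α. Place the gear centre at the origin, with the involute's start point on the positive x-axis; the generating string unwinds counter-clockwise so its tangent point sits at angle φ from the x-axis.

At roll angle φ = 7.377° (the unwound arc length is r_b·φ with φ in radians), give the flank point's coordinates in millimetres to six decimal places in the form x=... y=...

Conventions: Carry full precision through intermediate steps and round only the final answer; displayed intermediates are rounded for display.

recognized (one wheel, involute flank): single-mesh tooth geometry, m = 2.816, N = 34
pitch radius r_p = m·N/2 = 2.816·34/2 = 47.872000
base radius r_b = r_p·cos α = 47.872000·cos 17.133° = 45.747608
roll angle φ = 7.377° = 0.12875294 rad
x = r_b·(cos φ + φ·sin φ) = 46.125225
y = r_b·(sin φ − φ·cos φ) = 0.032494

x=46.125225 y=0.032494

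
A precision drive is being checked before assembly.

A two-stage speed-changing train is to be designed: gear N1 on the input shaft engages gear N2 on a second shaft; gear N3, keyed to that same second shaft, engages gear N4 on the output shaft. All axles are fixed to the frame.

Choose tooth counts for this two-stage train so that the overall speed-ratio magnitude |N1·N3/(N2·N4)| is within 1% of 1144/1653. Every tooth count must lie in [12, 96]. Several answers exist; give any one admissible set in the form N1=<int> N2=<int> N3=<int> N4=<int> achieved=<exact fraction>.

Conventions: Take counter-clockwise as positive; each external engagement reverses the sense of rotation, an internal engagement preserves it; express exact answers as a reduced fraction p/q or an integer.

topology: fixed-axis compound train — 2 stages, target 1144/1653
target = 1144/1653 in lowest terms: an exact hit needs N1·N3 = k·1144 and N2·N4 = k·1653 for one integer k, every count in [12, 96]; additionally prefer no 1:1 stage (N1 ≠ N2, N3 ≠ N4)
k = 1: N1·N3 = 1144 = 13·88, N2·N4 = 1653 = 19·87
achieved = 13·88/(19·87) = 1144/1653; |achieved − target| = 0 ≤ 286/41325 ✓

N1=13 N2=19 N3=88 N4=87 achieved=1144/1653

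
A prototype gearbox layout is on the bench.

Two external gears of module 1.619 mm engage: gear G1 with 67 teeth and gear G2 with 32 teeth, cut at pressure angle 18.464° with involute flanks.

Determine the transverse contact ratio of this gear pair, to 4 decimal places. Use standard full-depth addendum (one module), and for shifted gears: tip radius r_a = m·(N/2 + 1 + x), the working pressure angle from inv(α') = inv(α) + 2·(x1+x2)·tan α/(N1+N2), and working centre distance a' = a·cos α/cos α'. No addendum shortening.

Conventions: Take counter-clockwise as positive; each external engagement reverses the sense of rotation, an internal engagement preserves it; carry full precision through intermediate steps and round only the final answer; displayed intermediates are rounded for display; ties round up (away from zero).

recognized (one external pair, fixed centres): single-mesh tooth geometry, m = 1.619, N1 = 67, N2 = 32
base radii: r_b1 = 51.444559, r_b2 = 24.570536
tip radii: r_a1 = 55.855500, r_a2 = 27.523000
no profile shift: α' = α, a' = a
action lengths: √(r_a1²−r_b1²) = 21.755327, √(r_a2²−r_b2²) = 12.401787
base pitch p_b = π·m·cos α = 4.824413
CR = (21.755327 + 12.401787 − 80.140500·sin 18.46400°)/4.824413 = 1.819064
contact ratio ≈ 1.8191

1.8191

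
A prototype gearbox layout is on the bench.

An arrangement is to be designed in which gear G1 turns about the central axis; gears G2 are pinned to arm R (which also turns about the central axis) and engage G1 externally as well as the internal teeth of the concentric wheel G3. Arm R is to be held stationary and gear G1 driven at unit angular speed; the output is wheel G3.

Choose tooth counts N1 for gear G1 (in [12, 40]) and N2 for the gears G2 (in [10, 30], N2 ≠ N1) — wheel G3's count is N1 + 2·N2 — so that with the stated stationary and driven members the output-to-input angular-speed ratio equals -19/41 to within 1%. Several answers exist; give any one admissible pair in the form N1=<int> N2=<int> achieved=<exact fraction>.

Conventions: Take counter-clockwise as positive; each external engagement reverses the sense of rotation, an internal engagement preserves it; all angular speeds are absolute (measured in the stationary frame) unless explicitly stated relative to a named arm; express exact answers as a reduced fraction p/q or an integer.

planetary set to be sized for -19/41 (Willis relation)
Willis with ω_arm = 0: ω_ring/ω_sun = −N1/N3; set equal to -19/41  ⇒  N3/N1 = −1/(-19/41) = 41/19
N3 = N1 + 2·N2  ⇒  N2/N1 = (N3/N1 − 1)/2 = (41/19 − 1)/2 = 11/19
smallest multiple with N1 ≥ 12 and N2 ≥ 10: k = 1  ⇒  N1 = 1·19 = 19, N2 = 1·11 = 11 (N1 ≤ 40, N2 ≤ 30, N2 ≠ N1 ✓), N3 = 19 + 2·11 = 41
check: −N1/N3 with N1 = 19, N3 = 41 gives -19/41; |achieved − target| = 0 ≤ 19/4100 ✓

N1=19 N2=11 achieved=-19/41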